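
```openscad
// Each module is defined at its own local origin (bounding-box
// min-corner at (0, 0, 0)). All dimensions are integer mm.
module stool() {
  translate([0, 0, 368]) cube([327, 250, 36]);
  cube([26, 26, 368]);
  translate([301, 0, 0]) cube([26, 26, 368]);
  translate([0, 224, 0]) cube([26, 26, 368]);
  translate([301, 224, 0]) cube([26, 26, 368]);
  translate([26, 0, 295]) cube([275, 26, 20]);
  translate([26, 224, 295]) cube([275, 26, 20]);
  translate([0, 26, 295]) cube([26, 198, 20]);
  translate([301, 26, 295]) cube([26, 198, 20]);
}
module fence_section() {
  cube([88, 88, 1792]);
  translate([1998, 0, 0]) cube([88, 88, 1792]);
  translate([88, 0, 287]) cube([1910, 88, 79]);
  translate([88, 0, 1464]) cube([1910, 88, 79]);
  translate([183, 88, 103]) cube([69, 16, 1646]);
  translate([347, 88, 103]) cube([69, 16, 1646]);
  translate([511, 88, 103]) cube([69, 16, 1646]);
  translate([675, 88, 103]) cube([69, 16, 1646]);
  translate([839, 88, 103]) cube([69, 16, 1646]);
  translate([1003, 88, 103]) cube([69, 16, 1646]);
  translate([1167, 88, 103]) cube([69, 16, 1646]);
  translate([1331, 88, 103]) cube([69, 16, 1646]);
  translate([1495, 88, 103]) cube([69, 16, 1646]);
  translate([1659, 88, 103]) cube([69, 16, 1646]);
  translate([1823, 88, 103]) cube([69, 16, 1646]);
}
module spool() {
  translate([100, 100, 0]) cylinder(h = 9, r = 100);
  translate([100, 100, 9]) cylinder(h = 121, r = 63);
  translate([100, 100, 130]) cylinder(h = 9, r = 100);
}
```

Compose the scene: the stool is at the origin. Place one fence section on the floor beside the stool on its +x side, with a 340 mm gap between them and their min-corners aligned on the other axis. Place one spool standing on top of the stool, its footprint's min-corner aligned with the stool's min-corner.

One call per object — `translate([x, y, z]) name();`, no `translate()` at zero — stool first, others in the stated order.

stool();
translate([667, 0, 0]) fence_section();
translate([0, 0, 404]) spool();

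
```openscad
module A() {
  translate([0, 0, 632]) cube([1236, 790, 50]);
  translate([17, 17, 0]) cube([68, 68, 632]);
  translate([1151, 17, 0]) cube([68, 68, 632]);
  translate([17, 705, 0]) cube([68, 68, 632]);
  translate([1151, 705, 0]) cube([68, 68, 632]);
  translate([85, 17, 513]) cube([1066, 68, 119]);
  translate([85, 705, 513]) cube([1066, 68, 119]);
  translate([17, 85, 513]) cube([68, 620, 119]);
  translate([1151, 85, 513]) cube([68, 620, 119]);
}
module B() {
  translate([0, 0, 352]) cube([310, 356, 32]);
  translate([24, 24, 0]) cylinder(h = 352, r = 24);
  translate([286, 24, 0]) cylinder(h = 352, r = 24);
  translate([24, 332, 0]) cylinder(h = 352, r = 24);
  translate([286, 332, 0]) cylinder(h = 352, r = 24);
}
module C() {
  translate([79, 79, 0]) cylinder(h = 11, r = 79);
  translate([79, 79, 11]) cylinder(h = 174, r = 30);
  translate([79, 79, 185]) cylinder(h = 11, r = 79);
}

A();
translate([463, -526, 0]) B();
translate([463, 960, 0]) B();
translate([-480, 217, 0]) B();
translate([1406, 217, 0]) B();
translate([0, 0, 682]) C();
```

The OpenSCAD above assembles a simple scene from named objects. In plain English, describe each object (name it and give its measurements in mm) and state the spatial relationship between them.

A is a rectangular dining table. The top is 1236×790×50 mm with its upper surface at z = 682 mm. It stands on four 68×68 mm square legs, each inset 17 mm from the nearest pair of top edges, running from the floor to the underside of the top. Four apron rails, 68 mm thick and 119 mm tall, run between adjacent legs with their top edges flush with the underside of the top and their outer faces flush with the legs' outer faces.

B is a four-legged stool. The seat is a 310×356×32 mm slab whose top surface is at z = 384 mm; four round legs, each 48 mm in diameter, run from the floor (z = 0) to the underside of the seat, each leg's axis is inset half a diameter from the nearest pair of seat edges (so the leg's bounding box is flush with the corner).

C is a spool: two coaxial disc flanges of radius 79 mm and thickness 11 mm, joined by a core cylinder of radius 30 mm and height 174 mm. The lower flange rests on z = 0 and the three cylinders share a vertical axis.

Four stools sit around the table at the −y, +y, −x, +x sides. The spool is on top of the table.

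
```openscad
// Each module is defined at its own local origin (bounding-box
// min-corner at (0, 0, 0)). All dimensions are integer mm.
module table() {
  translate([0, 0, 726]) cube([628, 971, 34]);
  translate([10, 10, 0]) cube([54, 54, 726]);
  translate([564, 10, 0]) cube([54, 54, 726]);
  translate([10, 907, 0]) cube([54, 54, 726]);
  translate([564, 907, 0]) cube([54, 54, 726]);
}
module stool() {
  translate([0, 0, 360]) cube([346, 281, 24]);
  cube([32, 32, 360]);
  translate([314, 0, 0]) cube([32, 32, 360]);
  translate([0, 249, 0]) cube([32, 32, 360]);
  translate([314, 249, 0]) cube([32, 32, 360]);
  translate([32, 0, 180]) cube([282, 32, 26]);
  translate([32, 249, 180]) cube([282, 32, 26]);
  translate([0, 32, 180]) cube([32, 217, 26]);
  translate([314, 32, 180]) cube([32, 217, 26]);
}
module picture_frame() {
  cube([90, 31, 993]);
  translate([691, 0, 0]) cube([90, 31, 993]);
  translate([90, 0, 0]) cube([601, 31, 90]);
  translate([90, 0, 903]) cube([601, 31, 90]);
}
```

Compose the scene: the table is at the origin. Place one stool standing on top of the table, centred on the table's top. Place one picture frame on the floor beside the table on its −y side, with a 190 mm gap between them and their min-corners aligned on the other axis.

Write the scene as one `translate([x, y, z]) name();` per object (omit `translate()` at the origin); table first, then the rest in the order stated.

table();
translate([141, 345, 760]) stool();
translate([0, -221, 0]) picture_frame();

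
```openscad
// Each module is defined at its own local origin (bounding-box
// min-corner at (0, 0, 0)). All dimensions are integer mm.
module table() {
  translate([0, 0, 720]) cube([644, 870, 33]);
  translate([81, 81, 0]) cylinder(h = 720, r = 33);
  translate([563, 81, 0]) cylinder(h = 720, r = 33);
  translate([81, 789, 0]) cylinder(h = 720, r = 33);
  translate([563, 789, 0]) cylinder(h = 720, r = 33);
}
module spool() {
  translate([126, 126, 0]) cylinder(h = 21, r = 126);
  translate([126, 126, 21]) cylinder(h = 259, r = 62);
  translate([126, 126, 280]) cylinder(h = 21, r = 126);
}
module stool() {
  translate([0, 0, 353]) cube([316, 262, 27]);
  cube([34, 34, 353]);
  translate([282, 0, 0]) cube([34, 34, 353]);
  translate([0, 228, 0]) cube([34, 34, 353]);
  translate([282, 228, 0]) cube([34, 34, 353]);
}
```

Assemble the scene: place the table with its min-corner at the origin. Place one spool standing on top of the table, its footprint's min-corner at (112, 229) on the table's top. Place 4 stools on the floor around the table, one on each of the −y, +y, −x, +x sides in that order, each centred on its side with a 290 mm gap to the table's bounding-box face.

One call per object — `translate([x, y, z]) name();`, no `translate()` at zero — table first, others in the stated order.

table();
translate([112, 229, 753]) spool();
translate([164, -552, 0]) stool();
translate([164, 1160, 0]) stool();
translate([-606, 304, 0]) stool();
translate([934, 304, 0]) stool();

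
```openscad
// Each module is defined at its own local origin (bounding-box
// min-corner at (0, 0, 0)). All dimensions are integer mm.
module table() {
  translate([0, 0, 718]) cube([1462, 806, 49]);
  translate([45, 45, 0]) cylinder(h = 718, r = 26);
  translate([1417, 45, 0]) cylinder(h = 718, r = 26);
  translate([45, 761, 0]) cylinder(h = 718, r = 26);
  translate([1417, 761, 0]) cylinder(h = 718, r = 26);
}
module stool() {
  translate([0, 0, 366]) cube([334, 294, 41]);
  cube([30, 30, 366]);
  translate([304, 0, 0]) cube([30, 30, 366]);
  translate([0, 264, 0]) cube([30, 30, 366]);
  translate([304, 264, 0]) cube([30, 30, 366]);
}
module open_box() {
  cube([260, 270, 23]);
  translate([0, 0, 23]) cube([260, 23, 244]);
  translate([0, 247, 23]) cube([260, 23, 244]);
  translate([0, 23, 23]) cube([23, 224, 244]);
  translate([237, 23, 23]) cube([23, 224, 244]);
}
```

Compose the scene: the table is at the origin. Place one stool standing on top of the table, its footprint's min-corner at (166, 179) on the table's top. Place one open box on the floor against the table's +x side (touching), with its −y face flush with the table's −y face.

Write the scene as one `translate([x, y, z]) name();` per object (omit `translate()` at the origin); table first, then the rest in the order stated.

table();
translate([166, 179, 767]) stool();
translate([1462, 0, 0]) open_box();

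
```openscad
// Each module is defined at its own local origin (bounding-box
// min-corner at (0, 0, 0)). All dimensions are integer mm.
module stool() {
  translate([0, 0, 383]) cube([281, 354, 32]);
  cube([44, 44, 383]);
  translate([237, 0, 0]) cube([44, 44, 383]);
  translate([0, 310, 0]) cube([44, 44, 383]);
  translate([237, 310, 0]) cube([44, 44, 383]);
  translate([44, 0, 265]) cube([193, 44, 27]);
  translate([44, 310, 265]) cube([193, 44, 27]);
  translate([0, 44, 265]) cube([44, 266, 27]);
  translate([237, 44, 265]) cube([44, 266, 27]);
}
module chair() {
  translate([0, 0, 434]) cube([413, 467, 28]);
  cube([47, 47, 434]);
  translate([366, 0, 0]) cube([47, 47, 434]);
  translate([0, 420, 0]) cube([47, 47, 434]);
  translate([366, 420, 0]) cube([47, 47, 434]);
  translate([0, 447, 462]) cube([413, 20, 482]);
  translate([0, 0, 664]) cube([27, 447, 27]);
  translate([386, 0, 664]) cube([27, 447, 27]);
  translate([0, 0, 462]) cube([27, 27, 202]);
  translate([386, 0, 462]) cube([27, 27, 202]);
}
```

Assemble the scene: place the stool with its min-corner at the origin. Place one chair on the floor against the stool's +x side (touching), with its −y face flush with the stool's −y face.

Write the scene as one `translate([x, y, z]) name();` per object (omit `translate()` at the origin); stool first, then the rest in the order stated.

stool();
translate([281, 0, 0]) chair();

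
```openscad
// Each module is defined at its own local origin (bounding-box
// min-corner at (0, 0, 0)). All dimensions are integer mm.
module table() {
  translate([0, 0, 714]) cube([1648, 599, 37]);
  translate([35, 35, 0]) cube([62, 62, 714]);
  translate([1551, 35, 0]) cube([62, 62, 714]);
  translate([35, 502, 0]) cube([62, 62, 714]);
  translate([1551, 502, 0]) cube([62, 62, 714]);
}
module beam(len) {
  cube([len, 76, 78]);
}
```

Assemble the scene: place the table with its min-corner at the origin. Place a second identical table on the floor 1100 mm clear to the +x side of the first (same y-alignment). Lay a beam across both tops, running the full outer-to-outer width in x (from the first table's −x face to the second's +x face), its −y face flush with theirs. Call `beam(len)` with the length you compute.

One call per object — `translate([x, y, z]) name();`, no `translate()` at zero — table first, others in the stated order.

table();
translate([2748, 0, 0]) table();
translate([0, 0, 751]) beam(4396);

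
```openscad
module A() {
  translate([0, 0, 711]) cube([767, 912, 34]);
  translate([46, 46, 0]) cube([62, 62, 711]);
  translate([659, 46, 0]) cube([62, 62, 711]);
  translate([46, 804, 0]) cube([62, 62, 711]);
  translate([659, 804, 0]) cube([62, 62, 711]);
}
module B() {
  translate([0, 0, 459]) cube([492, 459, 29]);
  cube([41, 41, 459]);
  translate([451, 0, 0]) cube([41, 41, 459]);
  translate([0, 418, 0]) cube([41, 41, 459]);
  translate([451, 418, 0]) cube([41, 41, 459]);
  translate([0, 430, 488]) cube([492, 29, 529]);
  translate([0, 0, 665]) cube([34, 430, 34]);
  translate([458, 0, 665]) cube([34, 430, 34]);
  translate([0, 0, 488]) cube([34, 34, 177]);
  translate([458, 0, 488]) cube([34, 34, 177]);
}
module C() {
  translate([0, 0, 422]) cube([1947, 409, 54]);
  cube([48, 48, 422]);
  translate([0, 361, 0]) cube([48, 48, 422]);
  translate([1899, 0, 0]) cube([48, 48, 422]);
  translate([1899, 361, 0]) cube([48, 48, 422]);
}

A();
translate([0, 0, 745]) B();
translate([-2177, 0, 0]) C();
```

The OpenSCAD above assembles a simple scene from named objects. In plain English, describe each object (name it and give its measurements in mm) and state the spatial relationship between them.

A is a rectangular dining table. The top is 767×912×34 mm with its upper surface at z = 745 mm. It stands on four 62×62 mm square legs, each inset 46 mm from the nearest pair of top edges, running from the floor to the underside of the top.

B is a chair: 492×459 mm seat, 29 mm thick, top at z = 488 mm, on four 41 mm square corner legs flush with the seat edges. A 29 mm thick backrest slab spans the full seat width, extending 529 mm above the seat top, its back face flush with the seat's +y edge. Two armrests of 34×34 mm section run along each side from the seat's front edge to the front of the backrest, top faces 211 mm above the seat top and outer faces flush with the seat's x-edges; a 34×34 mm post under the front of each armrest stands on the seat at the front corner.

C is a long wooden bench with a 1947 mm (x) × 409 mm (y) seat, 54 mm thick, its top surface 476 mm above the floor. Four 48 mm square legs at the seat corners, flush with the edges, run from z = 0 to the seat underside.

The chair is on top of the table. The bench is on the floor beside the table on its −x side.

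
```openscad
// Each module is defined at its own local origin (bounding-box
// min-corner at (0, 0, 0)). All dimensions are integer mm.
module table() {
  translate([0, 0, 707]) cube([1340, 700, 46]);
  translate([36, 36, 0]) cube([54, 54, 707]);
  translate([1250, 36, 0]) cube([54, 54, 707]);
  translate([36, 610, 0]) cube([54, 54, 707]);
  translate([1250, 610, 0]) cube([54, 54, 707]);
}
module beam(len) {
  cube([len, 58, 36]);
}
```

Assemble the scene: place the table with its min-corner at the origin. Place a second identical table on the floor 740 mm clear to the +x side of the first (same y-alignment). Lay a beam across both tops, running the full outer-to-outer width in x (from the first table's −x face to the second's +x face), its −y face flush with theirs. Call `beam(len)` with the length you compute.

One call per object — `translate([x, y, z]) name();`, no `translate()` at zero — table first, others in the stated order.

table();
translate([2080, 0, 0]) table();
translate([0, 0, 753]) beam(3420);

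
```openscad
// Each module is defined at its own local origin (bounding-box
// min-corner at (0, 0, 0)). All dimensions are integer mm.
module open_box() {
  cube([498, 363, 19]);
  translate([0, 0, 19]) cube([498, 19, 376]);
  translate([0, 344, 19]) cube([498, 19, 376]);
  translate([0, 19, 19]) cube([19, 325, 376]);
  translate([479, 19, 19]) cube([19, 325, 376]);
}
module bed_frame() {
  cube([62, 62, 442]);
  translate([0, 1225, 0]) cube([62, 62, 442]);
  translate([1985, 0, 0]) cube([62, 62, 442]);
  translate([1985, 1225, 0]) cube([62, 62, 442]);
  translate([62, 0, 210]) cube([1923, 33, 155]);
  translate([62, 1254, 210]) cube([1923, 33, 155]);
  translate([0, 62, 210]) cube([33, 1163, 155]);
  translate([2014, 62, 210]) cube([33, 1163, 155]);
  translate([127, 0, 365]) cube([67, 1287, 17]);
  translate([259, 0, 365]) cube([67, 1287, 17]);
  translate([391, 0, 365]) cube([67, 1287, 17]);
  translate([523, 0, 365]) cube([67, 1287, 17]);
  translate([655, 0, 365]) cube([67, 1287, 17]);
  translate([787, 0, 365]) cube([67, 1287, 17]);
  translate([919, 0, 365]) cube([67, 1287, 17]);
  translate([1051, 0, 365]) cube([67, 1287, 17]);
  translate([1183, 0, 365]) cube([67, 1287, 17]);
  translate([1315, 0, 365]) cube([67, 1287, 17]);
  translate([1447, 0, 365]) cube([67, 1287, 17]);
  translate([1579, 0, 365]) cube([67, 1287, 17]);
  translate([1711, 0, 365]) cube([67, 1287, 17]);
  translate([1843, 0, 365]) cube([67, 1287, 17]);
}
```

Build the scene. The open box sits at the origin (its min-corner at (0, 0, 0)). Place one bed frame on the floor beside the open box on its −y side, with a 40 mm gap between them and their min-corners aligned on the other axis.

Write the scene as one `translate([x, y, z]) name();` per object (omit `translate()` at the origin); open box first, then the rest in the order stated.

open_box();
translate([0, -1327, 0]) bed_frame();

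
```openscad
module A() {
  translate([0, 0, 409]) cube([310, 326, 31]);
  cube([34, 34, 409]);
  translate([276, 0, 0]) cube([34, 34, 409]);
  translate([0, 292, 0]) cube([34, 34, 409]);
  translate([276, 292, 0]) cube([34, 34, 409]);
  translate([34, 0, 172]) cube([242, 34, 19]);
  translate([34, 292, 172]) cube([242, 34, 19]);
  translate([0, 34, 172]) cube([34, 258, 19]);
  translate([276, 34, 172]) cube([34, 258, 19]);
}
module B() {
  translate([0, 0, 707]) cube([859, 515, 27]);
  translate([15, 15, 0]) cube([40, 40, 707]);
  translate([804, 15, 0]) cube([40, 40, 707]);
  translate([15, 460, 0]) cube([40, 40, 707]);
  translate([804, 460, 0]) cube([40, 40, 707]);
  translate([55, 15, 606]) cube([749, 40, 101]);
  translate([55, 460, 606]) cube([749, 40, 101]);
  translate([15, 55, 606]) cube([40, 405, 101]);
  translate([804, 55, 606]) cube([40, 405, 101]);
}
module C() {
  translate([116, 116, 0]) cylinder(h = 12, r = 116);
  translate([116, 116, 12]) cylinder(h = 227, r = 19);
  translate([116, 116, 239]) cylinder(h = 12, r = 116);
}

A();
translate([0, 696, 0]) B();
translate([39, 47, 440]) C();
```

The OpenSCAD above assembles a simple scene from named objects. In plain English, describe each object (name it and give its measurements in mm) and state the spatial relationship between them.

A is a simple wooden stool: a rectangular seat 310 mm (x) by 326 mm (y), 31 mm thick, top face at z = 440 mm, on four square legs, each 34×34 mm in cross-section. The legs rest on z = 0, each flush with a corner of the seat. Four stretchers, 34 mm wide and 19 mm tall, connect adjacent legs with their undersides at z = 172 mm, each running between the inner faces of the legs it joins and aligned with the legs' outer faces on the other axis.

B is a rectangular dining table. The top is 859×515×27 mm with its upper surface at z = 734 mm. It stands on four 40×40 mm square legs, each inset 15 mm from the nearest pair of top edges, running from the floor to the underside of the top. Four apron rails, 40 mm thick and 101 mm tall, run between adjacent legs with their top edges flush with the underside of the top and their outer faces flush with the legs' outer faces.

C is a spool: two coaxial disc flanges of radius 116 mm and thickness 12 mm, joined by a core cylinder of radius 19 mm and height 227 mm. The lower flange rests on z = 0 and the three cylinders share a vertical axis.

The table is on the floor beside the stool on its +y side. The spool is on top of the stool, centred.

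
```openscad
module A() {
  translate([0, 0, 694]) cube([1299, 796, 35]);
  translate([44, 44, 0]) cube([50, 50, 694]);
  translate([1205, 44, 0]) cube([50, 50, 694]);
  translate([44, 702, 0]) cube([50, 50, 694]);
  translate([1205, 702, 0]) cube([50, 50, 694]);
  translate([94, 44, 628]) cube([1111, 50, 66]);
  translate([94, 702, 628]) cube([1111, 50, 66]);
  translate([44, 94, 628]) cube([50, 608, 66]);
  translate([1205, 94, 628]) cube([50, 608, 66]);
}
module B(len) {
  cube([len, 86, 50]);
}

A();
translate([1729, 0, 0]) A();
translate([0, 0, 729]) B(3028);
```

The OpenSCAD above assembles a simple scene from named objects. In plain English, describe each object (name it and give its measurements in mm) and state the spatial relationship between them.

A is a rectangular dining table. The top is 1299×796×35 mm with its upper surface at z = 729 mm. It stands on four 50×50 mm square legs, each inset 44 mm from the nearest pair of top edges, running from the floor to the underside of the top. Four apron rails, 50 mm thick and 66 mm tall, run between adjacent legs with their top edges flush with the underside of the top and their outer faces flush with the legs' outer faces.

B is a rectangular beam 3028 mm long (x), 86 mm deep (y), 50 mm thick (z).

The beam spans the tops of two tables placed 430 mm apart, resting at z = 729 mm.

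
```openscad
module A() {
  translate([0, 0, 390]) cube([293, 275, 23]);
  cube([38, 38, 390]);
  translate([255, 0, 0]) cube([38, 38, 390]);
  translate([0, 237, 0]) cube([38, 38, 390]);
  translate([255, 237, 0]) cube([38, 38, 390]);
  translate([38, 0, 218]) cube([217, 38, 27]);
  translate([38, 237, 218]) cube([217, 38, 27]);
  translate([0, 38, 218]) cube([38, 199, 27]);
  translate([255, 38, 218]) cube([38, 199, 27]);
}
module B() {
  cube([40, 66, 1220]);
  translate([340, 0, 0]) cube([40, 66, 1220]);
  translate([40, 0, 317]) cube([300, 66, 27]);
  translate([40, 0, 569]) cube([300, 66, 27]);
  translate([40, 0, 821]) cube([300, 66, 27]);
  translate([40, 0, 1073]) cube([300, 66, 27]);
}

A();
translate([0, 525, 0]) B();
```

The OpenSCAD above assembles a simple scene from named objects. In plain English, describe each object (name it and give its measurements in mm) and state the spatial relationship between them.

A is a simple wooden stool: a rectangular seat 293 mm (x) by 275 mm (y), 23 mm thick, top face at z = 413 mm, on four square legs, each 38×38 mm in cross-section. The legs rest on z = 0, each flush with a corner of the seat. Four stretchers, 38 mm wide and 27 mm tall, connect adjacent legs with their undersides at z = 218 mm, each running between the inner faces of the legs it joins and aligned with the legs' outer faces on the other axis.

B is a wooden ladder with two side rails of 40×66 mm section and 1220 mm height, set 380 mm apart overall. Between them run 4 rectangular rungs (66 mm deep, 27 mm thick), front faces flush with the rails' −y face. The bottom of the first rung is 317 mm above the floor and each subsequent rung is 252 mm higher than the one below.

The ladder is on the floor beside the stool on its +y side.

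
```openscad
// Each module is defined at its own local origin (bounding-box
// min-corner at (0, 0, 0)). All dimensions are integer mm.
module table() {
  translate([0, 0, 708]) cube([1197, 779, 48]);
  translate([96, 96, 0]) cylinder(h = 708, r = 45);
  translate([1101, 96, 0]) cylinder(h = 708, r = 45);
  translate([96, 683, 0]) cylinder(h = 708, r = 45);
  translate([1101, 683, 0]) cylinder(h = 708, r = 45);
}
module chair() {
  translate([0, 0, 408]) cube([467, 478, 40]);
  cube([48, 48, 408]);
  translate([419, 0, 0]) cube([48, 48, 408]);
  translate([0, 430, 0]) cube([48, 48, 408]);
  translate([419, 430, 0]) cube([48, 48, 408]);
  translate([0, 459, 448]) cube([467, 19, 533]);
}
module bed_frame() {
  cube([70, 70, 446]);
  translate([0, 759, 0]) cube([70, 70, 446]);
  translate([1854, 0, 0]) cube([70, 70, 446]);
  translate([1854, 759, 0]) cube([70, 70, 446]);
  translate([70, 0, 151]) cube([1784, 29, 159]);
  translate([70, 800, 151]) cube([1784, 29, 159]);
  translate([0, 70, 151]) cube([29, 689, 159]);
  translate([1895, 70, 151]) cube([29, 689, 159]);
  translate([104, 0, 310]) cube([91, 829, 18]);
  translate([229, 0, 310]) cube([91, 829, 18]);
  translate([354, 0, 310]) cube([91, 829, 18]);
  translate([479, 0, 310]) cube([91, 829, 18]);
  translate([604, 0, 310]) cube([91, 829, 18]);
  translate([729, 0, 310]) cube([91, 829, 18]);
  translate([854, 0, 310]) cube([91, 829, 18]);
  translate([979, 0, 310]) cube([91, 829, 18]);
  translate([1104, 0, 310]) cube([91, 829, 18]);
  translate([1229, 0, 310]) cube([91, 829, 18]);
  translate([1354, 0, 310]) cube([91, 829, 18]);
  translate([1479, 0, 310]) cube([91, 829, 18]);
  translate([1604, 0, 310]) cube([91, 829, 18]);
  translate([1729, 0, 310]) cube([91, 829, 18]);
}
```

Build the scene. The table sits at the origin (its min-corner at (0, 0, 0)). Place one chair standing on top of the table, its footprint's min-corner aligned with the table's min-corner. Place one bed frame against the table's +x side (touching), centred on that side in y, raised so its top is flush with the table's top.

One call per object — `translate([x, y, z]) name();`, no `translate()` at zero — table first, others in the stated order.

table();
translate([0, 0, 756]) chair();
translate([1197, -25, 310]) bed_frame();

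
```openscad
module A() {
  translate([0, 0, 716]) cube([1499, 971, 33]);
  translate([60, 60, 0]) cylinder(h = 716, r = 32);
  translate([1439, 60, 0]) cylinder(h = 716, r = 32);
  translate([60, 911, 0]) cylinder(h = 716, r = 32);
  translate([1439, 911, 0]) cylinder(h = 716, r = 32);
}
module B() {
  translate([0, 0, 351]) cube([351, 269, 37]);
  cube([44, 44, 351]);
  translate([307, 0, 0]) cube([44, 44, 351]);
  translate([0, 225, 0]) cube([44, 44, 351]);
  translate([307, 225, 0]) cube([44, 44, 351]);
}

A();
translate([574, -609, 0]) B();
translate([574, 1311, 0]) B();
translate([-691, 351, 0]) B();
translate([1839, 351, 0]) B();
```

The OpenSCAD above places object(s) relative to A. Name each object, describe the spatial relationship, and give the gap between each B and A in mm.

Each stool's nearest face is 340 mm from the table's bounding box.

A is a table. B is a stool. Four stools sit around the table at the −y, +y, −x, +x sides. The gap between each stool and the table is 340 mm.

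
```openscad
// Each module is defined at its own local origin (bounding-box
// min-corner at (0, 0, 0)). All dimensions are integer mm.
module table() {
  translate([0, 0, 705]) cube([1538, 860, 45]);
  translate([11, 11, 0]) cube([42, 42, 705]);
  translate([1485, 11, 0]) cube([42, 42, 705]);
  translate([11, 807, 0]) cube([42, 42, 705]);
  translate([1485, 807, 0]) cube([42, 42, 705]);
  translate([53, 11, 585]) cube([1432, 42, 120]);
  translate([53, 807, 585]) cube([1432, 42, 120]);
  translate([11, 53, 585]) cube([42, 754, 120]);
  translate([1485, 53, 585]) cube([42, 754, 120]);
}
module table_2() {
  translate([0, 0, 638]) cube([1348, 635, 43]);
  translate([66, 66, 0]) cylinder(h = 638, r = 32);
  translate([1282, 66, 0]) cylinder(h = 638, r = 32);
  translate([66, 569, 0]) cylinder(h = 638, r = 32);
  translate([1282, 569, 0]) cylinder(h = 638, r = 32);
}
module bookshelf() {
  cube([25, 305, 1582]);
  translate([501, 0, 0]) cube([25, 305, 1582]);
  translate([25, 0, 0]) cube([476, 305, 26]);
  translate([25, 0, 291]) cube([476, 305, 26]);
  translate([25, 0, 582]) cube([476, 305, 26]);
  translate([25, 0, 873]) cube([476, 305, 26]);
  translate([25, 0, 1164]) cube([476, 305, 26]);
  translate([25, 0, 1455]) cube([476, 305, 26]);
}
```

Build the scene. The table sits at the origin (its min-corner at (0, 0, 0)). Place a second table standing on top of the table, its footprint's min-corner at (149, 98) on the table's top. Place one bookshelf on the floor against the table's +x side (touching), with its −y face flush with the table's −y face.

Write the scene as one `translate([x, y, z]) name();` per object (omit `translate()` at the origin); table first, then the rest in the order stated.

table();
translate([149, 98, 750]) table_2();
translate([1538, 0, 0]) bookshelf();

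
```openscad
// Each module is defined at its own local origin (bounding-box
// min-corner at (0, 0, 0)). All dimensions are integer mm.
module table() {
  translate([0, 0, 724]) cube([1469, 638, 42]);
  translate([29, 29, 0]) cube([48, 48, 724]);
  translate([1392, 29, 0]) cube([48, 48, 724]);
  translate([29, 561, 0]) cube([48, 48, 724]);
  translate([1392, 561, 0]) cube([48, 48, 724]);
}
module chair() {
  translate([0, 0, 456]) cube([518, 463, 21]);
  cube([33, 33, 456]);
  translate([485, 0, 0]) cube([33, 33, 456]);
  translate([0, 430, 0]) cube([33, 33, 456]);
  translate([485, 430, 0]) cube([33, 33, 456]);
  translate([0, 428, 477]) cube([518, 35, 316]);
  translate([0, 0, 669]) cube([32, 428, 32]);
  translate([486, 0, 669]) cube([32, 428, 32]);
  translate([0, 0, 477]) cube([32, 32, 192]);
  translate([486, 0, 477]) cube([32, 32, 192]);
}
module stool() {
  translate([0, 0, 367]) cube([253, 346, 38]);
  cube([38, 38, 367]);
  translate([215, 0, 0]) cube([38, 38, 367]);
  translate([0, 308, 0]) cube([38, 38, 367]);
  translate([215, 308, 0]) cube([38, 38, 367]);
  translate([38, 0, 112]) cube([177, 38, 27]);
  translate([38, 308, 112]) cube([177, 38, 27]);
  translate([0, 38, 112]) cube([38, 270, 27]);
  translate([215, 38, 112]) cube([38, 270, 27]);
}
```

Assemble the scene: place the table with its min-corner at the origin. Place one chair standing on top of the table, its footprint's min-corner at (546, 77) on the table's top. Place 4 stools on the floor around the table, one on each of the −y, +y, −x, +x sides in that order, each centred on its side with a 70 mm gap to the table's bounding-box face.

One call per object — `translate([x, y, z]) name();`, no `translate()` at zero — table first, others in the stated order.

table();
translate([546, 77, 766]) chair();
translate([608, -416, 0]) stool();
translate([608, 708, 0]) stool();
translate([-323, 146, 0]) stool();
translate([1539, 146, 0]) stool();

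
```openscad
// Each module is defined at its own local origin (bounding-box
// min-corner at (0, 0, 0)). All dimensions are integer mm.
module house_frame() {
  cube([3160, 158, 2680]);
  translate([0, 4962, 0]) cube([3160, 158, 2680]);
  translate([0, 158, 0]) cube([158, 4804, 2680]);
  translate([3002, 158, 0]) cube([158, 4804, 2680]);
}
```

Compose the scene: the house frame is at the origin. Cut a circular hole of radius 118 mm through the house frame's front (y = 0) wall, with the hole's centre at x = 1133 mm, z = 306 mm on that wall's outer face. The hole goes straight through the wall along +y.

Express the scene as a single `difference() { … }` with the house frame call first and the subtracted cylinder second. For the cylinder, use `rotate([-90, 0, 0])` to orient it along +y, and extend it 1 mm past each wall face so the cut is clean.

difference() {
  house_frame();
  translate([1133, -1, 306]) rotate([-90, 0, 0]) cylinder(h = 160, r = 118);
}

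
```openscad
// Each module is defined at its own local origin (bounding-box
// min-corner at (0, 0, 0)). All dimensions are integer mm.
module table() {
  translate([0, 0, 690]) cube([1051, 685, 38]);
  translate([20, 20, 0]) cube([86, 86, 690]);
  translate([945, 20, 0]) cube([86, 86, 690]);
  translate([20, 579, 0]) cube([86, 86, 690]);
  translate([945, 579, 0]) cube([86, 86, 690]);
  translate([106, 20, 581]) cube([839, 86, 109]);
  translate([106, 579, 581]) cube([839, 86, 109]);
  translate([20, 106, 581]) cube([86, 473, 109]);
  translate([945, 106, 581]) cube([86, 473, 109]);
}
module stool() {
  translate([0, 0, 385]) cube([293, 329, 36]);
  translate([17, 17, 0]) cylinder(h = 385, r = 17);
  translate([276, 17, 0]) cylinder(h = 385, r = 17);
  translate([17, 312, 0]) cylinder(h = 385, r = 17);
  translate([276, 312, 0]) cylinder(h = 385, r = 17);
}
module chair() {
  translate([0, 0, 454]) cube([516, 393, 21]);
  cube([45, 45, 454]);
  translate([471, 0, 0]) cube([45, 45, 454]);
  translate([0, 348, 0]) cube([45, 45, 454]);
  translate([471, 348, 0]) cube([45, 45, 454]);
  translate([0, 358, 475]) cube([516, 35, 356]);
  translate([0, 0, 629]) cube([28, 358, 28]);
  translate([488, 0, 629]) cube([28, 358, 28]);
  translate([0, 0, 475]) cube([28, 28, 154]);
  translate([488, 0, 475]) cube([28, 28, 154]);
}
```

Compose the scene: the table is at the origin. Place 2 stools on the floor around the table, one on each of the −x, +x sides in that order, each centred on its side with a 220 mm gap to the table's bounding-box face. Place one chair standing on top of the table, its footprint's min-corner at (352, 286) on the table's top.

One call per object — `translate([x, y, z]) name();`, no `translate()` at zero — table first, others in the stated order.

table();
translate([-513, 178, 0]) stool();
translate([1271, 178, 0]) stool();
translate([352, 286, 728]) chair();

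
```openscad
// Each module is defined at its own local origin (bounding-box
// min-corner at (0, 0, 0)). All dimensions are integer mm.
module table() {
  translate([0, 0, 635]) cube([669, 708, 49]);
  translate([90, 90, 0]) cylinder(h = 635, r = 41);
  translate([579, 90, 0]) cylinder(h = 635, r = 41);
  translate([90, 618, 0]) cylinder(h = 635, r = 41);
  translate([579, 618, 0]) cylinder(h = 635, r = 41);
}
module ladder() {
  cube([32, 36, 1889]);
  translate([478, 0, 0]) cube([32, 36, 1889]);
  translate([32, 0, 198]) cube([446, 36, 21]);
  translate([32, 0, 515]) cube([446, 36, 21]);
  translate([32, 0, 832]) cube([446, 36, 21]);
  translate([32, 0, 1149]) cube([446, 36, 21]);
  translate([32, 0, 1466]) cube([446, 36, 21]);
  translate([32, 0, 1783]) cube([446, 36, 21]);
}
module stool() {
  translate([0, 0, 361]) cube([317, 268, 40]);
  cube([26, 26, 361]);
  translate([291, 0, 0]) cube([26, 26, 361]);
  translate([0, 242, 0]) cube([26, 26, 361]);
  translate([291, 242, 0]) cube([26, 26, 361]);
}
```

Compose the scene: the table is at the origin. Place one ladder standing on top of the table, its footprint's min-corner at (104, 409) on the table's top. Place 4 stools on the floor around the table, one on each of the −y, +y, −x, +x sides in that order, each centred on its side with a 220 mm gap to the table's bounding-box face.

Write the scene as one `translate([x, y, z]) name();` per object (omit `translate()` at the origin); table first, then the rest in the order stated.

table();
translate([104, 409, 684]) ladder();
translate([176, -488, 0]) stool();
translate([176, 928, 0]) stool();
translate([-537, 220, 0]) stool();
translate([889, 220, 0]) stool();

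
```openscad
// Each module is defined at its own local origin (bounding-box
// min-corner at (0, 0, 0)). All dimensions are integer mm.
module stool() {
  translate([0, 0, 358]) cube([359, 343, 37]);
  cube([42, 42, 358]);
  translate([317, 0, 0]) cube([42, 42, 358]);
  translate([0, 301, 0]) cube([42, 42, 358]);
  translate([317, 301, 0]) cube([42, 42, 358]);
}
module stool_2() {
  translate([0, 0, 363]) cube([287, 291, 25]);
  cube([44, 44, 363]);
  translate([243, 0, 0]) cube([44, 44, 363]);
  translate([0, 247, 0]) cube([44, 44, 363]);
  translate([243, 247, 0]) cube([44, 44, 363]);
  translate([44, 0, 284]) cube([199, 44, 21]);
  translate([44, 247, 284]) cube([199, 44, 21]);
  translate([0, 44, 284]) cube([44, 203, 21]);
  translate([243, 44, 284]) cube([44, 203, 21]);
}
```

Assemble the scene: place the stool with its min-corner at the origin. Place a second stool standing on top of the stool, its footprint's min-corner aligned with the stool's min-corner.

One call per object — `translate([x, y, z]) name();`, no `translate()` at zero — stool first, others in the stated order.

stool();
translate([0, 0, 395]) stool_2();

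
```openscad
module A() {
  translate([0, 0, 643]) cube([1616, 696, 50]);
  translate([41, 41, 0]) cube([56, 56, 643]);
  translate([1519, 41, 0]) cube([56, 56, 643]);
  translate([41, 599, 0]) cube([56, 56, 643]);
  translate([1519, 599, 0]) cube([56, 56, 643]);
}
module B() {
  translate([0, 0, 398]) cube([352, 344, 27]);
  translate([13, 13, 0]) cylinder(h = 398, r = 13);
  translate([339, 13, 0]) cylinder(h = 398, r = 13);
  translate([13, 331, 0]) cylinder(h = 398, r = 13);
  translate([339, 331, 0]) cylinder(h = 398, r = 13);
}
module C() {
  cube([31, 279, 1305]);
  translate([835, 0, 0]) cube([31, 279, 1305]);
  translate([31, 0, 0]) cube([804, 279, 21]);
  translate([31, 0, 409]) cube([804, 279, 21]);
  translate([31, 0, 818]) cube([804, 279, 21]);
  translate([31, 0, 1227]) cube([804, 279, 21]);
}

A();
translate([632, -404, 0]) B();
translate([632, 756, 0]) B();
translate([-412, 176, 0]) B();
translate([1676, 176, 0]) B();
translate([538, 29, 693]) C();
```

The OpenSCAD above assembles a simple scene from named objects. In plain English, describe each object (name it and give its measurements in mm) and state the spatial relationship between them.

A is a rectangular dining table. The top is 1616×696×50 mm with its upper surface at z = 693 mm. It stands on four 56×56 mm square legs, each inset 41 mm from the nearest pair of top edges, running from the floor to the underside of the top.

B is a four-legged stool. The seat is 352×344 mm, 27 mm thick, top at z = 425 mm. It stands on four round legs, each 26 mm in diameter, from z = 0 to the seat underside, each leg's axis is inset half a diameter from the nearest pair of seat edges (so the leg's bounding box is flush with the corner).

C is a bookshelf 866 mm wide overall, 279 mm deep and 1305 mm tall. The two sides are 31 mm thick vertical panels. 4 horizontal shelves of 21 mm thickness span between the inner faces of the sides; the lowest shelf sits on the floor and shelves are stacked with a clear vertical gap of 388 mm between each pair.

Four stools sit around the table at the −y, +y, −x, +x sides. The bookshelf is on top of the table.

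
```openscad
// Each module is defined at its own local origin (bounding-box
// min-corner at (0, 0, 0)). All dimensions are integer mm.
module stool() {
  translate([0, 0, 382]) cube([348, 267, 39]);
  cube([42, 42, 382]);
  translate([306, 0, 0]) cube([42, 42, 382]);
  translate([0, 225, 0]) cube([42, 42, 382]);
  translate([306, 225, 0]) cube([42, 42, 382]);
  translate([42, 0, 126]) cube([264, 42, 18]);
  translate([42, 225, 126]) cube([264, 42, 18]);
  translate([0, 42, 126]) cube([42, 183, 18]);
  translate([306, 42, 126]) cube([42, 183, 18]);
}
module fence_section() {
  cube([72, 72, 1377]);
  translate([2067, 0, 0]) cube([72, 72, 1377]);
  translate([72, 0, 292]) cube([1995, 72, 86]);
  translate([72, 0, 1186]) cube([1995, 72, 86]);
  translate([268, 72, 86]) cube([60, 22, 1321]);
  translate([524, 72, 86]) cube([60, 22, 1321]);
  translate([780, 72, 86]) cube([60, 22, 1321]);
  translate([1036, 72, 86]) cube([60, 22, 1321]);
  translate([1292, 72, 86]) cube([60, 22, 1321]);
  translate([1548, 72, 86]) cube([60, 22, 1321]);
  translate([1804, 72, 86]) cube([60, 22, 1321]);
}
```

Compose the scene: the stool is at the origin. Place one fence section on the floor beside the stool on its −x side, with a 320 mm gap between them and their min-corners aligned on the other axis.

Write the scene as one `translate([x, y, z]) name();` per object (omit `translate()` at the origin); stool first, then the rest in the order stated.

stool();
translate([-2459, 0, 0]) fence_section();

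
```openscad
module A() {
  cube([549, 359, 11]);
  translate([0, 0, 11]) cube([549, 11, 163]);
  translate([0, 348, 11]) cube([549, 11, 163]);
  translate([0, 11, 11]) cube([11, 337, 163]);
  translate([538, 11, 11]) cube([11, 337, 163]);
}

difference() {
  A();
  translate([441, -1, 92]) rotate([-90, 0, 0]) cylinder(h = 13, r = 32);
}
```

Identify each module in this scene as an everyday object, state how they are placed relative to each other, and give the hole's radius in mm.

A is an open box. The open box has a circular hole through its front wall. The hole's radius is 32 mm.

The subtracted cylinder has r = 32 mm.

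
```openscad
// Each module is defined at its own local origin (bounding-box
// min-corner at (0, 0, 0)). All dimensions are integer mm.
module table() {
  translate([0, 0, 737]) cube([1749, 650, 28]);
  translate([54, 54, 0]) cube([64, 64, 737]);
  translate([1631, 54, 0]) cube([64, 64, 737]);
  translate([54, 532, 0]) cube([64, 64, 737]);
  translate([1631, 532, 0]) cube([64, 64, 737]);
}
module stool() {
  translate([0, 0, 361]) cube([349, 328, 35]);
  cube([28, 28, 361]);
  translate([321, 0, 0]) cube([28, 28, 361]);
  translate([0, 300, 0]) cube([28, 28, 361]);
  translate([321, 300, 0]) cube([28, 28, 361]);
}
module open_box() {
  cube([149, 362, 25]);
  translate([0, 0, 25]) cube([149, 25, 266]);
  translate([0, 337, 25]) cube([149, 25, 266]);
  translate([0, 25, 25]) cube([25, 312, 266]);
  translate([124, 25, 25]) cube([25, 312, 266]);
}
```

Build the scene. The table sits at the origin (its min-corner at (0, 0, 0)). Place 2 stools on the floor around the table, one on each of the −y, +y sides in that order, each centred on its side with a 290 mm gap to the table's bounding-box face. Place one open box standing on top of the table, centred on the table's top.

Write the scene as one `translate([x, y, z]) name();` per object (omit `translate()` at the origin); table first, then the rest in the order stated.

table();
translate([700, -618, 0]) stool();
translate([700, 940, 0]) stool();
translate([800, 144, 765]) open_box();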